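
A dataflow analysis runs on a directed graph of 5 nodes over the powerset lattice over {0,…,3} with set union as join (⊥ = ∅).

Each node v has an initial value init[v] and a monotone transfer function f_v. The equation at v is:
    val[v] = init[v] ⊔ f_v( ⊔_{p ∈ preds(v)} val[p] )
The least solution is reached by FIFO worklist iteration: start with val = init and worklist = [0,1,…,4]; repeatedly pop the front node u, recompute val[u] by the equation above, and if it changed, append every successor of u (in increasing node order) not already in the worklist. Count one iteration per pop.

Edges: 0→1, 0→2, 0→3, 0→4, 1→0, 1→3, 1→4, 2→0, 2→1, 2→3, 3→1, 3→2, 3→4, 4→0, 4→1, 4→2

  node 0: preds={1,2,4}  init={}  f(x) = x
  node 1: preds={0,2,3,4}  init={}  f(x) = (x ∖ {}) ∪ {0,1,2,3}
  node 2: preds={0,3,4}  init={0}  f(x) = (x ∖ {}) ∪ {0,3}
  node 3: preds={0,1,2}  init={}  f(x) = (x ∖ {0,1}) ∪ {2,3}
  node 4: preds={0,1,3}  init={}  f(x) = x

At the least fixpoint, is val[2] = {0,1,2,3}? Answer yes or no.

Trace (12 dequeues):
  [1] u=0 | in {0} | out {0} | prev {} | push {}
  [2] u=1 | in {0} | out {0,1,2,3} | prev {} | push {0}
  [3] u=2 | in {0} | out {0,3} | prev {0} | push {1}
  [4] u=3 | in {0,1,2,3} | out {2,3} | prev {} | push {2}
  [5] u=4 | in {0,1,2,3} | out {0,1,2,3} | prev {} | push {}
  [6] u=0 | in {0,1,2,3} | out {0,1,2,3} | prev {0} | push {3,4}
  [7] u=1 | in {0,1,2,3} | out {0,1,2,3} | ==
  [8] u=2 | in {0,1,2,3} | out {0,1,2,3} | prev {0,3} | push {0,1}
  [9] u=3 | in {0,1,2,3} | out {2,3} | ==
  [10] u=4 | in {0,1,2,3} | out {0,1,2,3} | ==
  [11] u=0 | in {0,1,2,3} | out {0,1,2,3} | ==
  [12] u=1 | in {0,1,2,3} | out {0,1,2,3} | ==

Converged values:
  [0] {0,1,2,3}
  [1] {0,1,2,3}
  [2] {0,1,2,3}
  [3] {2,3}
  [4] {0,1,2,3}

yes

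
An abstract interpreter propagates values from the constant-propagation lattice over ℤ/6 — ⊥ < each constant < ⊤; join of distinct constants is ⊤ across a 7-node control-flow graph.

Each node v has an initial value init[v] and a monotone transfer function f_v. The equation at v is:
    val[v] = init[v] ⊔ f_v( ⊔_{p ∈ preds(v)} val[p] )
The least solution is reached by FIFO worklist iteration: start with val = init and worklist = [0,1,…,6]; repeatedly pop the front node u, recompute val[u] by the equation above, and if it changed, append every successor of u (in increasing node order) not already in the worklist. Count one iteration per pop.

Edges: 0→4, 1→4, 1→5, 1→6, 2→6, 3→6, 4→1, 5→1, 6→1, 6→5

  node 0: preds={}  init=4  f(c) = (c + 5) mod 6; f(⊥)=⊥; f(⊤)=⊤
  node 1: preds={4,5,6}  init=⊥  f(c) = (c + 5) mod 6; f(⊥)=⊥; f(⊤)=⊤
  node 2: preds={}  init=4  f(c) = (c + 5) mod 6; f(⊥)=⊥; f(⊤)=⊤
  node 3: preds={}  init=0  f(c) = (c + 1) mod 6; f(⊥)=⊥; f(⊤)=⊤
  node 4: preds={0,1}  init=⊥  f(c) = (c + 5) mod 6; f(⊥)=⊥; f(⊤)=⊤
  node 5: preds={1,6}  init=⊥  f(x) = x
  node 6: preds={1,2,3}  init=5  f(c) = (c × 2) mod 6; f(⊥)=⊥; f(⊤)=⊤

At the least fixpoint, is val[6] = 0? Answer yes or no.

no

Worklist (12 pops):
  #1 pop 0: in=⊥ → 4 (no change)
  #2 pop 1: in=5 → 4 (was ⊥); enqueue []
  #3 pop 2: in=⊥ → 4 (no change)
  #4 pop 3: in=⊥ → 0 (no change)
  #5 pop 4: in=4 → 3 (was ⊥); enqueue [1]
  #6 pop 5: in=⊤ → ⊤ (was ⊥); enqueue []
  #7 pop 6: in=⊤ → ⊤ (was 5); enqueue [5]
  #8 pop 1: in=⊤ → ⊤ (was 4); enqueue [4,6]
  #9 pop 5: in=⊤ → ⊤ (no change)
  #10 pop 4: in=⊤ → ⊤ (was 3); enqueue [1]
  #11 pop 6: in=⊤ → ⊤ (no change)
  #12 pop 1: in=⊤ → ⊤ (no change)

Fixpoint:
  val[0] = 4
  val[1] = ⊤
  val[2] = 4
  val[3] = 0
  val[4] = ⊤
  val[5] = ⊤
  val[6] = ⊤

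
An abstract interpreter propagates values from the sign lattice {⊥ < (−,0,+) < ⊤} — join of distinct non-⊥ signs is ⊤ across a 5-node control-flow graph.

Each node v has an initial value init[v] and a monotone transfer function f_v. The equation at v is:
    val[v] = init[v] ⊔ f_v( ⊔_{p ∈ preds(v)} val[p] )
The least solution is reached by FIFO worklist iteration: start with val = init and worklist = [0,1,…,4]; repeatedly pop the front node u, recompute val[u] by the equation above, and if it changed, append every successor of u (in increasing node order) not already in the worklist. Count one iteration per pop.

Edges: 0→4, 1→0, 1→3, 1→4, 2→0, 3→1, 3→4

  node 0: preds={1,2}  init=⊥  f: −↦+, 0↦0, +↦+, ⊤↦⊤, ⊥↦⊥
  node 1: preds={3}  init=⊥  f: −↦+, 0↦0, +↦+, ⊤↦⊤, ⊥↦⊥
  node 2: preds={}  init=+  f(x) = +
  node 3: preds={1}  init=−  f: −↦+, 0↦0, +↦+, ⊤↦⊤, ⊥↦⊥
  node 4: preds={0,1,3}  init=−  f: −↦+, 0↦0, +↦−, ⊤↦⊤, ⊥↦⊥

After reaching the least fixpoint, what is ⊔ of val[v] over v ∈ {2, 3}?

Worklist (10 pops):
  #1 pop 0: in=+ → + (was ⊥); enqueue []
  #2 pop 1: in=− → + (was ⊥); enqueue [0]
  #3 pop 2: in=⊥ → + (no change)
  #4 pop 3: in=+ → ⊤ (was −); enqueue [1]
  #5 pop 4: in=⊤ → ⊤ (was −); enqueue []
  #6 pop 0: in=+ → + (no change)
  #7 pop 1: in=⊤ → ⊤ (was +); enqueue [0,3,4]
  #8 pop 0: in=⊤ → ⊤ (was +); enqueue []
  #9 pop 3: in=⊤ → ⊤ (no change)
  #10 pop 4: in=⊤ → ⊤ (no change)

Fixpoint:
  val[0] = ⊤
  val[1] = ⊤
  val[2] = +
  val[3] = ⊤
  val[4] = ⊤

⊤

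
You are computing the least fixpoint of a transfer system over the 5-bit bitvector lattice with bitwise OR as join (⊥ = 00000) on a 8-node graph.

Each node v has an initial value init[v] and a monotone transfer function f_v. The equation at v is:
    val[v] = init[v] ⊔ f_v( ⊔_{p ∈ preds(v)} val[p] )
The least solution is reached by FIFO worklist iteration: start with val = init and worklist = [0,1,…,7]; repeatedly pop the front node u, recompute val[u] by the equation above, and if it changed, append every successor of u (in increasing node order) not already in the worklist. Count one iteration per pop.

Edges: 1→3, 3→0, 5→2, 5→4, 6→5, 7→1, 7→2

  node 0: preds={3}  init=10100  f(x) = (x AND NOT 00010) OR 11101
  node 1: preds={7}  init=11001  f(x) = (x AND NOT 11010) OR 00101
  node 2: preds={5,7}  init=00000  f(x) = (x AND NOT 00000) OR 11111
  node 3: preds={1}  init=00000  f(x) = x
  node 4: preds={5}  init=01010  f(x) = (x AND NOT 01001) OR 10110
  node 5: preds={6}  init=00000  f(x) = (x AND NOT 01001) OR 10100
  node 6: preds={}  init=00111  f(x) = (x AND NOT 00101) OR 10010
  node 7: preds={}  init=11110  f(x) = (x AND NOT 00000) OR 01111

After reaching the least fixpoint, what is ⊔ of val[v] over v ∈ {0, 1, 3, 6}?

Worklist (13 pops):
  #1 pop 0: in=00000 → 11101 (was 10100); enqueue []
  #2 pop 1: in=11110 → 11101 (was 11001); enqueue []
  #3 pop 2: in=11110 → 11111 (was 00000); enqueue []
  #4 pop 3: in=11101 → 11101 (was 00000); enqueue [0]
  #5 pop 4: in=00000 → 11110 (was 01010); enqueue []
  #6 pop 5: in=00111 → 10110 (was 00000); enqueue [2,4]
  #7 pop 6: in=00000 → 10111 (was 00111); enqueue [5]
  #8 pop 7: in=00000 → 11111 (was 11110); enqueue [1]
  #9 pop 0: in=11101 → 11101 (no change)
  #10 pop 2: in=11111 → 11111 (no change)
  #11 pop 4: in=10110 → 11110 (no change)
  #12 pop 5: in=10111 → 10110 (no change)
  #13 pop 1: in=11111 → 11101 (no change)

Fixpoint:
  val[0] = 11101
  val[1] = 11101
  val[2] = 11111
  val[3] = 11101
  val[4] = 11110
  val[5] = 10110
  val[6] = 10111
  val[7] = 11111

11111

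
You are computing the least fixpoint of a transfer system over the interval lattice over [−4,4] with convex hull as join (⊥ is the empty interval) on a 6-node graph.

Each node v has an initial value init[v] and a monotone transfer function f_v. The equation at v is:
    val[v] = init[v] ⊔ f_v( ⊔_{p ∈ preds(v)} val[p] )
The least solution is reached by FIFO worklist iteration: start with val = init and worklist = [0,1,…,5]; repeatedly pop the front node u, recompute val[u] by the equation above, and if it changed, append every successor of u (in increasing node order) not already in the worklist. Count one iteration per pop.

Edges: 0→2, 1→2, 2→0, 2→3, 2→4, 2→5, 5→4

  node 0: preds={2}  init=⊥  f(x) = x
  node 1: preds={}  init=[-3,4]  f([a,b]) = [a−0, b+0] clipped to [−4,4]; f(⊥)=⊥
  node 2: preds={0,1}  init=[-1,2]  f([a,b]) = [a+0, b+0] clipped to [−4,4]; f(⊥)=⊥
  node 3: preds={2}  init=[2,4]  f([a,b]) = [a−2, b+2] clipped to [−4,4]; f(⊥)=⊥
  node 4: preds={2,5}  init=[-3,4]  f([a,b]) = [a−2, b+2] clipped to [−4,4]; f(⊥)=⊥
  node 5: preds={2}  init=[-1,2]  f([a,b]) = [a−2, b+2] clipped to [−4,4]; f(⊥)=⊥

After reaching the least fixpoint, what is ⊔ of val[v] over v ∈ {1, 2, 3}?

Iteration log — 9 steps:
  step 1. node 0  ⊔preds=[-1,2]  new=[-1,2]  old=⊥  +wl: 
  step 2. node 1  ⊔preds=⊥  new=[-3,4]  stable
  step 3. node 2  ⊔preds=[-3,4]  new=[-3,4]  old=[-1,2]  +wl: 0
  step 4. node 3  ⊔preds=[-3,4]  new=[-4,4]  old=[2,4]  +wl: 
  step 5. node 4  ⊔preds=[-3,4]  new=[-4,4]  old=[-3,4]  +wl: 
  step 6. node 5  ⊔preds=[-3,4]  new=[-4,4]  old=[-1,2]  +wl: 4
  step 7. node 0  ⊔preds=[-3,4]  new=[-3,4]  old=[-1,2]  +wl: 2
  step 8. node 4  ⊔preds=[-4,4]  new=[-4,4]  stable
  step 9. node 2  ⊔preds=[-3,4]  new=[-3,4]  stable

Least fixpoint reached:
  node 0: [-3,4]
  node 1: [-3,4]
  node 2: [-3,4]
  node 3: [-4,4]
  node 4: [-4,4]
  node 5: [-4,4]

[-4,4]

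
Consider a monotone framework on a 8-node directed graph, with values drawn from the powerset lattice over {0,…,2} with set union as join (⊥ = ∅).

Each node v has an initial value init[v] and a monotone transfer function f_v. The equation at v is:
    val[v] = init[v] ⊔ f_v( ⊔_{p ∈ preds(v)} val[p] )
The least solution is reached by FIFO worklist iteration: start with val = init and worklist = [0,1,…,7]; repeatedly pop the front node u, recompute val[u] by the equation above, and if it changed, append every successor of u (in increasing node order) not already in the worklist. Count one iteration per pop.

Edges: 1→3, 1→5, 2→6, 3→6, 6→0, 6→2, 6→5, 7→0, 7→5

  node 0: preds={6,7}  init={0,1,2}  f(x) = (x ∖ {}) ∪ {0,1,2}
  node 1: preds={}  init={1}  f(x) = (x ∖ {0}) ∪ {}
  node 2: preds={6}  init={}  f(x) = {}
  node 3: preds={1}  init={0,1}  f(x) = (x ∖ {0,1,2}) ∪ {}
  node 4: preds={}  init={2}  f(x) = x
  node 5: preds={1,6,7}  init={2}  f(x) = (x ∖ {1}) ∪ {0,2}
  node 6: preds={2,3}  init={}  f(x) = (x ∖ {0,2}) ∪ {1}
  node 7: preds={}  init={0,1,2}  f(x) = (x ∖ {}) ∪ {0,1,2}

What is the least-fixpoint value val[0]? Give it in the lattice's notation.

Worklist (11 pops):
  #1 pop 0: in={0,1,2} → {0,1,2} (no change)
  #2 pop 1: in={} → {1} (no change)
  #3 pop 2: in={} → {} (no change)
  #4 pop 3: in={1} → {0,1} (no change)
  #5 pop 4: in={} → {2} (no change)
  #6 pop 5: in={0,1,2} → {0,2} (was {2}); enqueue []
  #7 pop 6: in={0,1} → {1} (was {}); enqueue [0,2,5]
  #8 pop 7: in={} → {0,1,2} (no change)
  #9 pop 0: in={0,1,2} → {0,1,2} (no change)
  #10 pop 2: in={1} → {} (no change)
  #11 pop 5: in={0,1,2} → {0,2} (no change)

Fixpoint:
  val[0] = {0,1,2}
  val[1] = {1}
  val[2] = {}
  val[3] = {0,1}
  val[4] = {2}
  val[5] = {0,2}
  val[6] = {1}
  val[7] = {0,1,2}

{0,1,2}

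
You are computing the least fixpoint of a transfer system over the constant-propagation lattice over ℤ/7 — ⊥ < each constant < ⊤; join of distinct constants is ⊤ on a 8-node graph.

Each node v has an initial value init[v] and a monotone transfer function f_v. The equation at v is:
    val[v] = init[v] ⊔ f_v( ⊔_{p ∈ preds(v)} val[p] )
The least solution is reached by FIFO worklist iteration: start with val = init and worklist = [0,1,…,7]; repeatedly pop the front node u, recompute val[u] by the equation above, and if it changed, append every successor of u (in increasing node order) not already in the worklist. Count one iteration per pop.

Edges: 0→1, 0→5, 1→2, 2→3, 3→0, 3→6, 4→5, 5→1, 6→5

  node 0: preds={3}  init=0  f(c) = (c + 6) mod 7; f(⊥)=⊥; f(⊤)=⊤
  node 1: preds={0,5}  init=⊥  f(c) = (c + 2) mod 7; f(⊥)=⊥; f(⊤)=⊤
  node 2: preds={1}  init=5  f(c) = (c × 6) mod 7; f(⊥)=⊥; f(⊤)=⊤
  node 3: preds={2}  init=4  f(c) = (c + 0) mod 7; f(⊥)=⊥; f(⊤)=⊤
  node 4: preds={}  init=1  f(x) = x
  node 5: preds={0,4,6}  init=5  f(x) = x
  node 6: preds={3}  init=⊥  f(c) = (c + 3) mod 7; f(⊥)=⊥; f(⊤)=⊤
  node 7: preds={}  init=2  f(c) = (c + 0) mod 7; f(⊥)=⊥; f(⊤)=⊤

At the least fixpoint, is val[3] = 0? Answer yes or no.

no

Worklist (11 pops):
  #1 pop 0: in=4 → ⊤ (was 0); enqueue []
  #2 pop 1: in=⊤ → ⊤ (was ⊥); enqueue []
  #3 pop 2: in=⊤ → ⊤ (was 5); enqueue []
  #4 pop 3: in=⊤ → ⊤ (was 4); enqueue [0]
  #5 pop 4: in=⊥ → 1 (no change)
  #6 pop 5: in=⊤ → ⊤ (was 5); enqueue [1]
  #7 pop 6: in=⊤ → ⊤ (was ⊥); enqueue [5]
  #8 pop 7: in=⊥ → 2 (no change)
  #9 pop 0: in=⊤ → ⊤ (no change)
  #10 pop 1: in=⊤ → ⊤ (no change)
  #11 pop 5: in=⊤ → ⊤ (no change)

Fixpoint:
  val[0] = ⊤
  val[1] = ⊤
  val[2] = ⊤
  val[3] = ⊤
  val[4] = 1
  val[5] = ⊤
  val[6] = ⊤
  val[7] = 2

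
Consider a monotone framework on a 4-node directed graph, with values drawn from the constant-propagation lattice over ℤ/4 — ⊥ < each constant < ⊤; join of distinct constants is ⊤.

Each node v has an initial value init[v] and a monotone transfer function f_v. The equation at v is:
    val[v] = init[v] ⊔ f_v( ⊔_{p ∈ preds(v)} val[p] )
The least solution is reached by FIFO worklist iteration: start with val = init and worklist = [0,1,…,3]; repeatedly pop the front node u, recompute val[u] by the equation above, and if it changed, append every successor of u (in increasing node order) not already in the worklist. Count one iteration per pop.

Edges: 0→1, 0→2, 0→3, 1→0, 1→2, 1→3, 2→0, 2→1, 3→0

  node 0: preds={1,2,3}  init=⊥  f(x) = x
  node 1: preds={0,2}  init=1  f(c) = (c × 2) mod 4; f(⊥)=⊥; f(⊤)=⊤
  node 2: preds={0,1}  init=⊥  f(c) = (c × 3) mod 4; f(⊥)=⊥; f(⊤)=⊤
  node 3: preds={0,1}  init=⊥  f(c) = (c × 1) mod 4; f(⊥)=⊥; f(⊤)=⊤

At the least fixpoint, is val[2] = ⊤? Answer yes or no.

yes

Iteration log — 8 steps:
  step 1. node 0  ⊔preds=1  new=1  old=⊥  +wl: 
  step 2. node 1  ⊔preds=1  new=⊤  old=1  +wl: 0
  step 3. node 2  ⊔preds=⊤  new=⊤  old=⊥  +wl: 1
  step 4. node 3  ⊔preds=⊤  new=⊤  old=⊥  +wl: 
  step 5. node 0  ⊔preds=⊤  new=⊤  old=1  +wl: 2,3
  step 6. node 1  ⊔preds=⊤  new=⊤  stable
  step 7. node 2  ⊔preds=⊤  new=⊤  stable
  step 8. node 3  ⊔preds=⊤  new=⊤  stable

Least fixpoint reached:
  node 0: ⊤
  node 1: ⊤
  node 2: ⊤
  node 3: ⊤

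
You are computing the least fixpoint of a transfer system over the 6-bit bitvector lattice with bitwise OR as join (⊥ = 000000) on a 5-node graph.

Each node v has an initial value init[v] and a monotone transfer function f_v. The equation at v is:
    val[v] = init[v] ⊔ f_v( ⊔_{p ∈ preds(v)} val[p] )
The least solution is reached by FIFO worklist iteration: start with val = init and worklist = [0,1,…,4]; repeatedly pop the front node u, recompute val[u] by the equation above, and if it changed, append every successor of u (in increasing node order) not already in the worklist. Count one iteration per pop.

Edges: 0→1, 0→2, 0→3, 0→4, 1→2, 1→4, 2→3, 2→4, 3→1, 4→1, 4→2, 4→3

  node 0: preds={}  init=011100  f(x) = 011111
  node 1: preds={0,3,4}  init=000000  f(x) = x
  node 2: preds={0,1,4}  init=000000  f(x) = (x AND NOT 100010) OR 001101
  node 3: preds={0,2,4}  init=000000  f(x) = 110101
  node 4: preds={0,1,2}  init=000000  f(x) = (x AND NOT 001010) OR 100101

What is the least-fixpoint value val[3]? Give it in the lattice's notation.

Trace (9 dequeues):
  [1] u=0 | in 000000 | out 011111 | prev 011100 | push {}
  [2] u=1 | in 011111 | out 011111 | prev 000000 | push {}
  [3] u=2 | in 011111 | out 011101 | prev 000000 | push {}
  [4] u=3 | in 011111 | out 110101 | prev 000000 | push {1}
  [5] u=4 | in 011111 | out 110101 | prev 000000 | push {2,3}
  [6] u=1 | in 111111 | out 111111 | prev 011111 | push {4}
  [7] u=2 | in 111111 | out 011101 | ==
  [8] u=3 | in 111111 | out 110101 | ==
  [9] u=4 | in 111111 | out 110101 | ==

Converged values:
  [0] 011111
  [1] 111111
  [2] 011101
  [3] 110101
  [4] 110101

110101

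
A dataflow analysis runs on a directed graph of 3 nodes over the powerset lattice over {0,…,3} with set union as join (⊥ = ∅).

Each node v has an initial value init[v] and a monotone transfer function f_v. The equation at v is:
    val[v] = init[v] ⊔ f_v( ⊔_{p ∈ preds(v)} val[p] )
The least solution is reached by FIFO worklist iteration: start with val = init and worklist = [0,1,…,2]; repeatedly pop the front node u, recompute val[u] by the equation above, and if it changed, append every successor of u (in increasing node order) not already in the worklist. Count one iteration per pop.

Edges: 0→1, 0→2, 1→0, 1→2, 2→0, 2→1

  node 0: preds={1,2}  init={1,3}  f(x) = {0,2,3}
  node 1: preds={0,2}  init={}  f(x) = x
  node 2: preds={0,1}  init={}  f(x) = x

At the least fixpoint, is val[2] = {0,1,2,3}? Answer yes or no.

Iteration log — 5 steps:
  step 1. node 0  ⊔preds={}  new={0,1,2,3}  old={1,3}  +wl: 
  step 2. node 1  ⊔preds={0,1,2,3}  new={0,1,2,3}  old={}  +wl: 0
  step 3. node 2  ⊔preds={0,1,2,3}  new={0,1,2,3}  old={}  +wl: 1
  step 4. node 0  ⊔preds={0,1,2,3}  new={0,1,2,3}  stable
  step 5. node 1  ⊔preds={0,1,2,3}  new={0,1,2,3}  stable

Least fixpoint reached:
  node 0: {0,1,2,3}
  node 1: {0,1,2,3}
  node 2: {0,1,2,3}

yes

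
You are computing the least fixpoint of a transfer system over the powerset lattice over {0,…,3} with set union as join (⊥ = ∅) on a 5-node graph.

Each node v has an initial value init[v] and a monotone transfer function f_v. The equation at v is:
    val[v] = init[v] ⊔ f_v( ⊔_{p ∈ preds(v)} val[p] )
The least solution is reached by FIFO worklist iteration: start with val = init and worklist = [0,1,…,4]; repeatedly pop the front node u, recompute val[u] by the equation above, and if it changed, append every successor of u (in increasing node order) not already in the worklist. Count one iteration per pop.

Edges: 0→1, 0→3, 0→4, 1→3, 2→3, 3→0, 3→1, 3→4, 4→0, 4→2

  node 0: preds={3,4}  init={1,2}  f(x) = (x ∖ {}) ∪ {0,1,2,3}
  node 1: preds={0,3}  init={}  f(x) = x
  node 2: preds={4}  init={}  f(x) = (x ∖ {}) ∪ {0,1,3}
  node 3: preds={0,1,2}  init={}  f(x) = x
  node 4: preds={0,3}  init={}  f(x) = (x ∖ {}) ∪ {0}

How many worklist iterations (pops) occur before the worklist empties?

Trace (9 dequeues):
  [1] u=0 | in {} | out {0,1,2,3} | prev {1,2} | push {}
  [2] u=1 | in {0,1,2,3} | out {0,1,2,3} | prev {} | push {}
  [3] u=2 | in {} | out {0,1,3} | prev {} | push {}
  [4] u=3 | in {0,1,2,3} | out {0,1,2,3} | prev {} | push {0,1}
  [5] u=4 | in {0,1,2,3} | out {0,1,2,3} | prev {} | push {2}
  [6] u=0 | in {0,1,2,3} | out {0,1,2,3} | ==
  [7] u=1 | in {0,1,2,3} | out {0,1,2,3} | ==
  [8] u=2 | in {0,1,2,3} | out {0,1,2,3} | prev {0,1,3} | push {3}
  [9] u=3 | in {0,1,2,3} | out {0,1,2,3} | ==

Converged values:
  [0] {0,1,2,3}
  [1] {0,1,2,3}
  [2] {0,1,2,3}
  [3] {0,1,2,3}
  [4] {0,1,2,3}

9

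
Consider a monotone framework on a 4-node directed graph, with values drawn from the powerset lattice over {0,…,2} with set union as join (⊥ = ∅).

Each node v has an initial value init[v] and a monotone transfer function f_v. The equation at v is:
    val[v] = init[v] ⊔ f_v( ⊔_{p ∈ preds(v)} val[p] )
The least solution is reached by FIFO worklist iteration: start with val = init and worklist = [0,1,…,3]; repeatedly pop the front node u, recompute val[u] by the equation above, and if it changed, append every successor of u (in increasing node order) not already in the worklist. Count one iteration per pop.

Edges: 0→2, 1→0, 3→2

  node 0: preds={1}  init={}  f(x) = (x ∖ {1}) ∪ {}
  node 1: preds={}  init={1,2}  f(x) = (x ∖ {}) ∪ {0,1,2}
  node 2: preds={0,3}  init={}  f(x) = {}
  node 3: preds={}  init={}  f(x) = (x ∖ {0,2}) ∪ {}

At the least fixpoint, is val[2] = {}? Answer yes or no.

Worklist (6 pops):
  #1 pop 0: in={1,2} → {2} (was {}); enqueue []
  #2 pop 1: in={} → {0,1,2} (was {1,2}); enqueue [0]
  #3 pop 2: in={2} → {} (no change)
  #4 pop 3: in={} → {} (no change)
  #5 pop 0: in={0,1,2} → {0,2} (was {2}); enqueue [2]
  #6 pop 2: in={0,2} → {} (no change)

Fixpoint:
  val[0] = {0,2}
  val[1] = {0,1,2}
  val[2] = {}
  val[3] = {}

yes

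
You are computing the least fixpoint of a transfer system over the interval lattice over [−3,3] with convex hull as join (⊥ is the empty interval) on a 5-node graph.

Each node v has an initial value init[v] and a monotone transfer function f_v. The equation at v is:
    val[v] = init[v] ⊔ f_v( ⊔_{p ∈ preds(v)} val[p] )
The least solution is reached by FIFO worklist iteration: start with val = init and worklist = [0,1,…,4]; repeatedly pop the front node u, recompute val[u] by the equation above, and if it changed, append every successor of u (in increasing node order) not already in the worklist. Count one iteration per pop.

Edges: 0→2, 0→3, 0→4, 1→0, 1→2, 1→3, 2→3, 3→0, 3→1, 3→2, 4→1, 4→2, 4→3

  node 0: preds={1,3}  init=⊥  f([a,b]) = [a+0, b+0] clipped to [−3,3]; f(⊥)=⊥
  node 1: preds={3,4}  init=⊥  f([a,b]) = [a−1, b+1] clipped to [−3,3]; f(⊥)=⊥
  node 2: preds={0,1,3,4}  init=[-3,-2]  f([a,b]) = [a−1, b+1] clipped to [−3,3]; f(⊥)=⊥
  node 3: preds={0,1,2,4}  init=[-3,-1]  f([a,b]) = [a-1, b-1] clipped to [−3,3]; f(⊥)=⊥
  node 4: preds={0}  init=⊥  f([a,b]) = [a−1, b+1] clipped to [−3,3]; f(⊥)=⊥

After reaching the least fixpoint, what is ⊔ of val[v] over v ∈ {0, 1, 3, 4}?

Iteration log — 25 steps:
  step 1. node 0  ⊔preds=[-3,-1]  new=[-3,-1]  old=⊥  +wl: 
  step 2. node 1  ⊔preds=[-3,-1]  new=[-3,0]  old=⊥  +wl: 0
  step 3. node 2  ⊔preds=[-3,0]  new=[-3,1]  old=[-3,-2]  +wl: 
  step 4. node 3  ⊔preds=[-3,1]  new=[-3,0]  old=[-3,-1]  +wl: 1,2
  step 5. node 4  ⊔preds=[-3,-1]  new=[-3,0]  old=⊥  +wl: 3
  step 6. node 0  ⊔preds=[-3,0]  new=[-3,0]  old=[-3,-1]  +wl: 4
  step 7. node 1  ⊔preds=[-3,0]  new=[-3,1]  old=[-3,0]  +wl: 0
  step 8. node 2  ⊔preds=[-3,1]  new=[-3,2]  old=[-3,1]  +wl: 
  step 9. node 3  ⊔preds=[-3,2]  new=[-3,1]  old=[-3,0]  +wl: 1,2
  step 10. node 4  ⊔preds=[-3,0]  new=[-3,1]  old=[-3,0]  +wl: 3
  step 11. node 0  ⊔preds=[-3,1]  new=[-3,1]  old=[-3,0]  +wl: 4
  step 12. node 1  ⊔preds=[-3,1]  new=[-3,2]  old=[-3,1]  +wl: 0
  step 13. node 2  ⊔preds=[-3,2]  new=[-3,3]  old=[-3,2]  +wl: 
  step 14. node 3  ⊔preds=[-3,3]  new=[-3,2]  old=[-3,1]  +wl: 1,2
  step 15. node 4  ⊔preds=[-3,1]  new=[-3,2]  old=[-3,1]  +wl: 3
  step 16. node 0  ⊔preds=[-3,2]  new=[-3,2]  old=[-3,1]  +wl: 4
  step 17. node 1  ⊔preds=[-3,2]  new=[-3,3]  old=[-3,2]  +wl: 0
  step 18. node 2  ⊔preds=[-3,3]  new=[-3,3]  stable
  step 19. node 3  ⊔preds=[-3,3]  new=[-3,2]  stable
  step 20. node 4  ⊔preds=[-3,2]  new=[-3,3]  old=[-3,2]  +wl: 1,2,3
  step 21. node 0  ⊔preds=[-3,3]  new=[-3,3]  old=[-3,2]  +wl: 4
  step 22. node 1  ⊔preds=[-3,3]  new=[-3,3]  stable
  step 23. node 2  ⊔preds=[-3,3]  new=[-3,3]  stable
  step 24. node 3  ⊔preds=[-3,3]  new=[-3,2]  stable
  step 25. node 4  ⊔preds=[-3,3]  new=[-3,3]  stable

Least fixpoint reached:
  node 0: [-3,3]
  node 1: [-3,3]
  node 2: [-3,3]
  node 3: [-3,2]
  node 4: [-3,3]

[-3,3]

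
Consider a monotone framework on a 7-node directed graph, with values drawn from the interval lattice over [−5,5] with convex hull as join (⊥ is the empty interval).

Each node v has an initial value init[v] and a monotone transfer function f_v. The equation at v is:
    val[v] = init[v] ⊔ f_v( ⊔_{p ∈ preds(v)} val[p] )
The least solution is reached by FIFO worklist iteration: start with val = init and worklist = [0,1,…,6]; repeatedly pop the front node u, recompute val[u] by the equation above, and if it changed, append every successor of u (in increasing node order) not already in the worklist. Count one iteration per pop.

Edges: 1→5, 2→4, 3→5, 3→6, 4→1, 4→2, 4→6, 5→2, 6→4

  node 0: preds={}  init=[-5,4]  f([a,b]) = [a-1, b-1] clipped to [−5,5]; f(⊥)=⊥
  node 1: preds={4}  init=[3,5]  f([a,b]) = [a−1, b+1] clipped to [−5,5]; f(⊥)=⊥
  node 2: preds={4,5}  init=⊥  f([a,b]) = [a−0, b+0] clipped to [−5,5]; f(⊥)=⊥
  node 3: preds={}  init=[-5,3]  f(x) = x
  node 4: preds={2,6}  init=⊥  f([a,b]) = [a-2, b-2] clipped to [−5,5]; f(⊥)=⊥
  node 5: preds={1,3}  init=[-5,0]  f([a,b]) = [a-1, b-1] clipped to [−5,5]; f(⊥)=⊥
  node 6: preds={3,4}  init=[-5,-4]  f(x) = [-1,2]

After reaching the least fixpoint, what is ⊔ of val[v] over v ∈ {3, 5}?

[-5,4]

Worklist (14 pops):
  #1 pop 0: in=⊥ → [-5,4] (no change)
  #2 pop 1: in=⊥ → [3,5] (no change)
  #3 pop 2: in=[-5,0] → [-5,0] (was ⊥); enqueue []
  #4 pop 3: in=⊥ → [-5,3] (no change)
  #5 pop 4: in=[-5,0] → [-5,-2] (was ⊥); enqueue [1,2]
  #6 pop 5: in=[-5,5] → [-5,4] (was [-5,0]); enqueue []
  #7 pop 6: in=[-5,3] → [-5,2] (was [-5,-4]); enqueue [4]
  #8 pop 1: in=[-5,-2] → [-5,5] (was [3,5]); enqueue [5]
  #9 pop 2: in=[-5,4] → [-5,4] (was [-5,0]); enqueue []
  #10 pop 4: in=[-5,4] → [-5,2] (was [-5,-2]); enqueue [1,2,6]
  #11 pop 5: in=[-5,5] → [-5,4] (no change)
  #12 pop 1: in=[-5,2] → [-5,5] (no change)
  #13 pop 2: in=[-5,4] → [-5,4] (no change)
  #14 pop 6: in=[-5,3] → [-5,2] (no change)

Fixpoint:
  val[0] = [-5,4]
  val[1] = [-5,5]
  val[2] = [-5,4]
  val[3] = [-5,3]
  val[4] = [-5,2]
  val[5] = [-5,4]
  val[6] = [-5,2]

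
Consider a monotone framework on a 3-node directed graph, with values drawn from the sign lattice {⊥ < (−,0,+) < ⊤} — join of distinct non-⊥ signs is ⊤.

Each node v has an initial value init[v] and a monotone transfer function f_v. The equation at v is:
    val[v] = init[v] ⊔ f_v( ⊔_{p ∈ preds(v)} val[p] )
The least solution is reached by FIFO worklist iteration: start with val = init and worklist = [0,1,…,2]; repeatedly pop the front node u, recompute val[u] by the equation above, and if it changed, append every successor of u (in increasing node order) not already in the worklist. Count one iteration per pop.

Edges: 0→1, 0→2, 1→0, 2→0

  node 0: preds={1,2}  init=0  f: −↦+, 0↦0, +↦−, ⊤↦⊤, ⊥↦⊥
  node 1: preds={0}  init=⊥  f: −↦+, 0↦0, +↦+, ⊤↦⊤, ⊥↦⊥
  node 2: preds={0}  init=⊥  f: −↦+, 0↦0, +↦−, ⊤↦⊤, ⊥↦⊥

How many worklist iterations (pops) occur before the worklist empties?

Iteration log — 4 steps:
  step 1. node 0  ⊔preds=⊥  new=0  stable
  step 2. node 1  ⊔preds=0  new=0  old=⊥  +wl: 0
  step 3. node 2  ⊔preds=0  new=0  old=⊥  +wl: 
  step 4. node 0  ⊔preds=0  new=0  stable

Least fixpoint reached:
  node 0: 0
  node 1: 0
  node 2: 0

4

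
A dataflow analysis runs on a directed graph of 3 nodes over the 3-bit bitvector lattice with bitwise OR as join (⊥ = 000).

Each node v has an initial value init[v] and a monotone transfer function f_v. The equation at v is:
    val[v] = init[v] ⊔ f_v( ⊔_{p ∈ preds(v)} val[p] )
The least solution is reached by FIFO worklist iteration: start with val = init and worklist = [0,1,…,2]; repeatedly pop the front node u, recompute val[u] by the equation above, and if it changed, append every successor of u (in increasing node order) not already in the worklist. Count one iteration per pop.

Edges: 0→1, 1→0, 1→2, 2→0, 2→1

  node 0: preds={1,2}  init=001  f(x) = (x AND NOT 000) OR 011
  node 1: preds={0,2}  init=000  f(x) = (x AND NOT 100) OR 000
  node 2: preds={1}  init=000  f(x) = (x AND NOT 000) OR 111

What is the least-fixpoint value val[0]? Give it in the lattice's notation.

111

Iteration log — 5 steps:
  step 1. node 0  ⊔preds=000  new=011  old=001  +wl: 
  step 2. node 1  ⊔preds=011  new=011  old=000  +wl: 0
  step 3. node 2  ⊔preds=011  new=111  old=000  +wl: 1
  step 4. node 0  ⊔preds=111  new=111  old=011  +wl: 
  step 5. node 1  ⊔preds=111  new=011  stable

Least fixpoint reached:
  node 0: 111
  node 1: 011
  node 2: 111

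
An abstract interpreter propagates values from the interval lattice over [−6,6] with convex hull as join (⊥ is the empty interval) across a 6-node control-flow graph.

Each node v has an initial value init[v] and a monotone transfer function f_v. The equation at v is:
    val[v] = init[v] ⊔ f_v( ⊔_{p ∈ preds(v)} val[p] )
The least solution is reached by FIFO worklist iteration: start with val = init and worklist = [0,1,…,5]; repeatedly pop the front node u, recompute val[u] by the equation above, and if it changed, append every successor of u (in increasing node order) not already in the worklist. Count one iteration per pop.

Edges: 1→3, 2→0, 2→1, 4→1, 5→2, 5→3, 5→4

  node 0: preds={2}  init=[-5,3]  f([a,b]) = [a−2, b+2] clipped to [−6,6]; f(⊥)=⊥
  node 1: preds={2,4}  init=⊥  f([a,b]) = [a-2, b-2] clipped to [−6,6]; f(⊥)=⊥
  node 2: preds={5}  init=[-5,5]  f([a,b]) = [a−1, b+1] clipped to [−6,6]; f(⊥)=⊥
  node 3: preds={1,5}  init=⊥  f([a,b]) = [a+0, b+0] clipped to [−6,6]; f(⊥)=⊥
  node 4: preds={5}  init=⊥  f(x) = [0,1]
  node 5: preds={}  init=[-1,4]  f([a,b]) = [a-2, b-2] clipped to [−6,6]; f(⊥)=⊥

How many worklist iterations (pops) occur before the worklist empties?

Worklist (7 pops):
  #1 pop 0: in=[-5,5] → [-6,6] (was [-5,3]); enqueue []
  #2 pop 1: in=[-5,5] → [-6,3] (was ⊥); enqueue []
  #3 pop 2: in=[-1,4] → [-5,5] (no change)
  #4 pop 3: in=[-6,4] → [-6,4] (was ⊥); enqueue []
  #5 pop 4: in=[-1,4] → [0,1] (was ⊥); enqueue [1]
  #6 pop 5: in=⊥ → [-1,4] (no change)
  #7 pop 1: in=[-5,5] → [-6,3] (no change)

Fixpoint:
  val[0] = [-6,6]
  val[1] = [-6,3]
  val[2] = [-5,5]
  val[3] = [-6,4]
  val[4] = [0,1]
  val[5] = [-1,4]

7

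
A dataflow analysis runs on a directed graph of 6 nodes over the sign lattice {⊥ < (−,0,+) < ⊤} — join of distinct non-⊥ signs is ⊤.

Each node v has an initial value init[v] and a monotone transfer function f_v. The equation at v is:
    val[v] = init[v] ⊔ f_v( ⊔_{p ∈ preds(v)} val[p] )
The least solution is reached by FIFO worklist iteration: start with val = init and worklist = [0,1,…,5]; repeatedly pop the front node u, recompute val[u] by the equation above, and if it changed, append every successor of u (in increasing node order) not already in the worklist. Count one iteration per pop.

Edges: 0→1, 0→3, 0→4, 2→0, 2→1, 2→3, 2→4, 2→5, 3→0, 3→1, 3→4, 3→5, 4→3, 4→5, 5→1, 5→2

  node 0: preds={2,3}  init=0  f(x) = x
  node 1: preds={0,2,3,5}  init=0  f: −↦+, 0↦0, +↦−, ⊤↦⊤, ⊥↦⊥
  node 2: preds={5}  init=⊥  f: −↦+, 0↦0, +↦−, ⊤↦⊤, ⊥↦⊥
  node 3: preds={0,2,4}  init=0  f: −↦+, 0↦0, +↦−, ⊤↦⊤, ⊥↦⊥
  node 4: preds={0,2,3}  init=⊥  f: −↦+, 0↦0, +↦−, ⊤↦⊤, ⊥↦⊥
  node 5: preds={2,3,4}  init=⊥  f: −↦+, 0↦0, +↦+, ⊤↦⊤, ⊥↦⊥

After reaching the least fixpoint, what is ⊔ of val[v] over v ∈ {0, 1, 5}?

0

Iteration log — 14 steps:
  step 1. node 0  ⊔preds=0  new=0  stable
  step 2. node 1  ⊔preds=0  new=0  stable
  step 3. node 2  ⊔preds=⊥  new=⊥  stable
  step 4. node 3  ⊔preds=0  new=0  stable
  step 5. node 4  ⊔preds=0  new=0  old=⊥  +wl: 3
  step 6. node 5  ⊔preds=0  new=0  old=⊥  +wl: 1,2
  step 7. node 3  ⊔preds=0  new=0  stable
  step 8. node 1  ⊔preds=0  new=0  stable
  step 9. node 2  ⊔preds=0  new=0  old=⊥  +wl: 0,1,3,4,5
  step 10. node 0  ⊔preds=0  new=0  stable
  step 11. node 1  ⊔preds=0  new=0  stable
  step 12. node 3  ⊔preds=0  new=0  stable
  step 13. node 4  ⊔preds=0  new=0  stable
  step 14. node 5  ⊔preds=0  new=0  stable

Least fixpoint reached:
  node 0: 0
  node 1: 0
  node 2: 0
  node 3: 0
  node 4: 0
  node 5: 0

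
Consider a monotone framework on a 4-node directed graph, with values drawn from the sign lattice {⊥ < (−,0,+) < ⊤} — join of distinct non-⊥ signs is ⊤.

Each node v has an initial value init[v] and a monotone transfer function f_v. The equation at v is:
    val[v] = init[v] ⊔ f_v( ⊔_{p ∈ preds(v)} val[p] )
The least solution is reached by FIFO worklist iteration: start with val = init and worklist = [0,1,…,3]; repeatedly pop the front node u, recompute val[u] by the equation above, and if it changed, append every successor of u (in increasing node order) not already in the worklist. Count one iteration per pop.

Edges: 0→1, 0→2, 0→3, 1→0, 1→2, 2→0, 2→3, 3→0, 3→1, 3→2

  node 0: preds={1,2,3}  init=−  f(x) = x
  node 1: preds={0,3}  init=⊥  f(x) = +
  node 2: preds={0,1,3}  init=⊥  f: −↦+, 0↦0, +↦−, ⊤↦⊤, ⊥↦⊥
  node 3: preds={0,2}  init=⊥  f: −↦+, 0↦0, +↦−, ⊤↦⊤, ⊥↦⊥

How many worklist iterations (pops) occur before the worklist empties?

Trace (8 dequeues):
  [1] u=0 | in ⊥ | out − | ==
  [2] u=1 | in − | out + | prev ⊥ | push {0}
  [3] u=2 | in ⊤ | out ⊤ | prev ⊥ | push {}
  [4] u=3 | in ⊤ | out ⊤ | prev ⊥ | push {1,2}
  [5] u=0 | in ⊤ | out ⊤ | prev − | push {3}
  [6] u=1 | in ⊤ | out + | ==
  [7] u=2 | in ⊤ | out ⊤ | ==
  [8] u=3 | in ⊤ | out ⊤ | ==

Converged values:
  [0] ⊤
  [1] +
  [2] ⊤
  [3] ⊤

8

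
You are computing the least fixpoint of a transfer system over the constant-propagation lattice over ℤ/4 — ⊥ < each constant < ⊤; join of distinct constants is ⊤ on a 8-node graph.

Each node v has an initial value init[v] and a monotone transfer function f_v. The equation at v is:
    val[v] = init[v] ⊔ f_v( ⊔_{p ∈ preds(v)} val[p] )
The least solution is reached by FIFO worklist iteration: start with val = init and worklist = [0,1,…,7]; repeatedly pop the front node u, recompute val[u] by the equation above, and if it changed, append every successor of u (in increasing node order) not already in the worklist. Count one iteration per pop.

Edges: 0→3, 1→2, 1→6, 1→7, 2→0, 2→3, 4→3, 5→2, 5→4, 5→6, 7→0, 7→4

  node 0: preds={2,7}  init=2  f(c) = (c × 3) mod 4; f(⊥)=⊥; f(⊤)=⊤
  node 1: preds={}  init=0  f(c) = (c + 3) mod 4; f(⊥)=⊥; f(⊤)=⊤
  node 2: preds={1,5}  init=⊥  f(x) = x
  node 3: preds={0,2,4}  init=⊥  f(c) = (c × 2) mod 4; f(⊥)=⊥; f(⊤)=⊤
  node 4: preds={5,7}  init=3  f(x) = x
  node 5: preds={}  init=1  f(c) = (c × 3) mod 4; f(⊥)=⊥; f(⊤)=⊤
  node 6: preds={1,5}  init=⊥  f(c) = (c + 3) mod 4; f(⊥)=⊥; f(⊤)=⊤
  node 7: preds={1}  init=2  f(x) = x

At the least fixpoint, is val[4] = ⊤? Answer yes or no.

yes

Trace (11 dequeues):
  [1] u=0 | in 2 | out 2 | ==
  [2] u=1 | in ⊥ | out 0 | ==
  [3] u=2 | in ⊤ | out ⊤ | prev ⊥ | push {0}
  [4] u=3 | in ⊤ | out ⊤ | prev ⊥ | push {}
  [5] u=4 | in ⊤ | out ⊤ | prev 3 | push {3}
  [6] u=5 | in ⊥ | out 1 | ==
  [7] u=6 | in ⊤ | out ⊤ | prev ⊥ | push {}
  [8] u=7 | in 0 | out ⊤ | prev 2 | push {4}
  [9] u=0 | in ⊤ | out ⊤ | prev 2 | push {}
  [10] u=3 | in ⊤ | out ⊤ | ==
  [11] u=4 | in ⊤ | out ⊤ | ==

Converged values:
  [0] ⊤
  [1] 0
  [2] ⊤
  [3] ⊤
  [4] ⊤
  [5] 1
  [6] ⊤
  [7] ⊤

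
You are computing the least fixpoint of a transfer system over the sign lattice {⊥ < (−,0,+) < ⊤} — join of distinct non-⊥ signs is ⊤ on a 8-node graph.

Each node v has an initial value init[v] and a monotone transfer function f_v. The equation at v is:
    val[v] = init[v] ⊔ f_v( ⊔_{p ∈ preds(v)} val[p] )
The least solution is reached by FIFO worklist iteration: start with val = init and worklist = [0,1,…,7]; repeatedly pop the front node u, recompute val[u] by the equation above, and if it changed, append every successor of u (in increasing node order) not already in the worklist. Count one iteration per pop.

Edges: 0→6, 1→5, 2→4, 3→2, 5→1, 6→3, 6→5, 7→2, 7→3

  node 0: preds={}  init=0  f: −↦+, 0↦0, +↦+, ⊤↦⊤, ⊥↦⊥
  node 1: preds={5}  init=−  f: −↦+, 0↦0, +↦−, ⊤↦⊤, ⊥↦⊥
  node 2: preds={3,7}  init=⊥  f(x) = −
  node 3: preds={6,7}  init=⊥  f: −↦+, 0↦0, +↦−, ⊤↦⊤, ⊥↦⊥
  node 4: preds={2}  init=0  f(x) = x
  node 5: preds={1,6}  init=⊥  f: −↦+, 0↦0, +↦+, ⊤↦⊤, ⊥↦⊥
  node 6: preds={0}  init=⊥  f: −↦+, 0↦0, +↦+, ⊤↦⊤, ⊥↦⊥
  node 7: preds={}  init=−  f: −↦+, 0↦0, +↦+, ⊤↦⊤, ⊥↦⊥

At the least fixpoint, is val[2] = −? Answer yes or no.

Iteration log — 15 steps:
  step 1. node 0  ⊔preds=⊥  new=0  stable
  step 2. node 1  ⊔preds=⊥  new=−  stable
  step 3. node 2  ⊔preds=−  new=−  old=⊥  +wl: 
  step 4. node 3  ⊔preds=−  new=+  old=⊥  +wl: 2
  step 5. node 4  ⊔preds=−  new=⊤  old=0  +wl: 
  step 6. node 5  ⊔preds=−  new=+  old=⊥  +wl: 1
  step 7. node 6  ⊔preds=0  new=0  old=⊥  +wl: 3,5
  step 8. node 7  ⊔preds=⊥  new=−  stable
  step 9. node 2  ⊔preds=⊤  new=−  stable
  step 10. node 1  ⊔preds=+  new=−  stable
  step 11. node 3  ⊔preds=⊤  new=⊤  old=+  +wl: 2
  step 12. node 5  ⊔preds=⊤  new=⊤  old=+  +wl: 1
  step 13. node 2  ⊔preds=⊤  new=−  stable
  step 14. node 1  ⊔preds=⊤  new=⊤  old=−  +wl: 5
  step 15. node 5  ⊔preds=⊤  new=⊤  stable

Least fixpoint reached:
  node 0: 0
  node 1: ⊤
  node 2: −
  node 3: ⊤
  node 4: ⊤
  node 5: ⊤
  node 6: 0
  node 7: −

yes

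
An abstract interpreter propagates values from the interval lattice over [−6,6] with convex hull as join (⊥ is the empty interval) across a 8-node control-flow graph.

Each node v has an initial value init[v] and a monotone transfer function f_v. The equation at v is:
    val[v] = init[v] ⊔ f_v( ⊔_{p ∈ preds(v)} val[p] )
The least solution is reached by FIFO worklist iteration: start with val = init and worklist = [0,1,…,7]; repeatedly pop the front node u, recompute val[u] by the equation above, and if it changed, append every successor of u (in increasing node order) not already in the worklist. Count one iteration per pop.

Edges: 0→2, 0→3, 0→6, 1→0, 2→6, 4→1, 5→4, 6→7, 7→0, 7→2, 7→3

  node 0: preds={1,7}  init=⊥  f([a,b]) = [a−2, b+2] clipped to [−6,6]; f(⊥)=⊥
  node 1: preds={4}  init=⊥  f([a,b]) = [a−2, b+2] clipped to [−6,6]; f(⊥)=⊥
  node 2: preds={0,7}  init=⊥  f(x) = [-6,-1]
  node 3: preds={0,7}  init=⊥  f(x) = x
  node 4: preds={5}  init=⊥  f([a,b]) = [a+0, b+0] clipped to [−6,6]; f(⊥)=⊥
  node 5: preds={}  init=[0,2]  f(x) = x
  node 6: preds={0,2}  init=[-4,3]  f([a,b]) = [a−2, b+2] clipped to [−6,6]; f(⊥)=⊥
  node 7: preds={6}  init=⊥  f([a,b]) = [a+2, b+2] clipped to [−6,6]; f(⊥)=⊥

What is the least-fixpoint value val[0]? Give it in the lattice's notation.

[-6,6]

Trace (17 dequeues):
  [1] u=0 | in ⊥ | out ⊥ | ==
  [2] u=1 | in ⊥ | out ⊥ | ==
  [3] u=2 | in ⊥ | out [-6,-1] | prev ⊥ | push {}
  [4] u=3 | in ⊥ | out ⊥ | ==
  [5] u=4 | in [0,2] | out [0,2] | prev ⊥ | push {1}
  [6] u=5 | in ⊥ | out [0,2] | ==
  [7] u=6 | in [-6,-1] | out [-6,3] | prev [-4,3] | push {}
  [8] u=7 | in [-6,3] | out [-4,5] | prev ⊥ | push {0,2,3}
  [9] u=1 | in [0,2] | out [-2,4] | prev ⊥ | push {}
  [10] u=0 | in [-4,5] | out [-6,6] | prev ⊥ | push {6}
  [11] u=2 | in [-6,6] | out [-6,-1] | ==
  [12] u=3 | in [-6,6] | out [-6,6] | prev ⊥ | push {}
  [13] u=6 | in [-6,6] | out [-6,6] | prev [-6,3] | push {7}
  [14] u=7 | in [-6,6] | out [-4,6] | prev [-4,5] | push {0,2,3}
  [15] u=0 | in [-4,6] | out [-6,6] | ==
  [16] u=2 | in [-6,6] | out [-6,-1] | ==
  [17] u=3 | in [-6,6] | out [-6,6] | ==

Converged values:
  [0] [-6,6]
  [1] [-2,4]
  [2] [-6,-1]
  [3] [-6,6]
  [4] [0,2]
  [5] [0,2]
  [6] [-6,6]
  [7] [-4,6]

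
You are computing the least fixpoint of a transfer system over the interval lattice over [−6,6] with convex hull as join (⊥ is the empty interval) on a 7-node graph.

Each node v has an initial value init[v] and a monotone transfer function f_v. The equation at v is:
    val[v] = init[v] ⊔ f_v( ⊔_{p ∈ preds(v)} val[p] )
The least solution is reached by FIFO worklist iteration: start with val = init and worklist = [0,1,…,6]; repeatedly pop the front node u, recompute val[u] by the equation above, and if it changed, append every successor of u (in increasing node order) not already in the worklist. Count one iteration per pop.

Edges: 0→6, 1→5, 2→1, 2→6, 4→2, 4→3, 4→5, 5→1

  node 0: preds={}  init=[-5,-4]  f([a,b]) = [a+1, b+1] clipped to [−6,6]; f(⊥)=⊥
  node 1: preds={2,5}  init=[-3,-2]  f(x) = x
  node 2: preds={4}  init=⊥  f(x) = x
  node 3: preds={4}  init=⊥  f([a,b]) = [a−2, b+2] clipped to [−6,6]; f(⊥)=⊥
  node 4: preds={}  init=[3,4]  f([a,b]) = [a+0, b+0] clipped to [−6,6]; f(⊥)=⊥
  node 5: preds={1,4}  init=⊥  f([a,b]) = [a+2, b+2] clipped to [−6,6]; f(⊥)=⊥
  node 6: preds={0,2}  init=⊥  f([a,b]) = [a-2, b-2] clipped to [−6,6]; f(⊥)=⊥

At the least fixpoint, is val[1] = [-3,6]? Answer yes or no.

Iteration log — 9 steps:
  step 1. node 0  ⊔preds=⊥  new=[-5,-4]  stable
  step 2. node 1  ⊔preds=⊥  new=[-3,-2]  stable
  step 3. node 2  ⊔preds=[3,4]  new=[3,4]  old=⊥  +wl: 1
  step 4. node 3  ⊔preds=[3,4]  new=[1,6]  old=⊥  +wl: 
  step 5. node 4  ⊔preds=⊥  new=[3,4]  stable
  step 6. node 5  ⊔preds=[-3,4]  new=[-1,6]  old=⊥  +wl: 
  step 7. node 6  ⊔preds=[-5,4]  new=[-6,2]  old=⊥  +wl: 
  step 8. node 1  ⊔preds=[-1,6]  new=[-3,6]  old=[-3,-2]  +wl: 5
  step 9. node 5  ⊔preds=[-3,6]  new=[-1,6]  stable

Least fixpoint reached:
  node 0: [-5,-4]
  node 1: [-3,6]
  node 2: [3,4]
  node 3: [1,6]
  node 4: [3,4]
  node 5: [-1,6]
  node 6: [-6,2]

yes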